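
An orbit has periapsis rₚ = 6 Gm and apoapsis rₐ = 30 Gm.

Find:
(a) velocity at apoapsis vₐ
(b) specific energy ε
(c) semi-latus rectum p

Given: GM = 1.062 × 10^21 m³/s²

Convert to SI: rₚ = 6 Gm = 6e+09 m; rₐ = 30 Gm = 3e+10 m.
(a) With a = (rₚ + rₐ)/2 = 1.8e+10 m, vₐ = √(GM (2/rₐ − 1/a)) = √(1.062e+21 · (2/3e+10 − 1/1.8e+10)) m/s ≈ 1.086e+05 m/s
(b) With a = (rₚ + rₐ)/2 = 1.8e+10 m, ε = −GM/(2a) = −1.062e+21/(2 · 1.8e+10) J/kg ≈ -2.95e+10 J/kg
(c) From a = (rₚ + rₐ)/2 = 1.8e+10 m and e = (rₐ − rₚ)/(rₐ + rₚ) = 0.666667, p = a(1 − e²) = 1.8e+10 · (1 − (0.666667)²) ≈ 1e+10 m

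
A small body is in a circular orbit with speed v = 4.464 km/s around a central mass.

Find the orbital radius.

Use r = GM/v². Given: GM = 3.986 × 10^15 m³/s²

Convert to SI: v = 4.464 km/s = 4464 m/s.
For a circular orbit, v² = GM / r, so r = GM / v².
r = 3.986e+15 / (4464)² m ≈ 2e+08 m = 200 Mm.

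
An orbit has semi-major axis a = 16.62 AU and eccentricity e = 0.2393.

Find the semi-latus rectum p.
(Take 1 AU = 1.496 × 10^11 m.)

Convert to SI: a = 16.62 AU = 2.48635e+12 m.
p = a (1 − e²).
p = 2.48635e+12 · (1 − (0.2393)²) = 2.48635e+12 · 0.942736 ≈ 2.344e+12 m = 15.67 AU.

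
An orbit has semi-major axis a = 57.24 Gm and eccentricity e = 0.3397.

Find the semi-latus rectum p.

Convert to SI: a = 57.24 Gm = 5.724e+10 m.
p = a (1 − e²).
p = 5.724e+10 · (1 − (0.3397)²) = 5.724e+10 · 0.884604 ≈ 5.063e+10 m = 50.63 Gm.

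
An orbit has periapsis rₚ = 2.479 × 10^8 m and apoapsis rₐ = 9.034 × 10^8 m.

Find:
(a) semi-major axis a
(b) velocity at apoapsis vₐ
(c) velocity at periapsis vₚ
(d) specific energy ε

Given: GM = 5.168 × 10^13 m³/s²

(a) a = (rₚ + rₐ)/2 = (2.479e+08 + 9.034e+08)/2 ≈ 5.756e+08 m
(b) With a = (rₚ + rₐ)/2 = 5.7565e+08 m, vₐ = √(GM (2/rₐ − 1/a)) = √(5.168e+13 · (2/9.034e+08 − 1/5.7565e+08)) m/s ≈ 157 m/s
(c) With a = (rₚ + rₐ)/2 = 5.7565e+08 m, vₚ = √(GM (2/rₚ − 1/a)) = √(5.168e+13 · (2/2.479e+08 − 1/5.7565e+08)) m/s ≈ 572 m/s
(d) With a = (rₚ + rₐ)/2 = 5.7565e+08 m, ε = −GM/(2a) = −5.168e+13/(2 · 5.7565e+08) J/kg ≈ -4.489e+04 J/kg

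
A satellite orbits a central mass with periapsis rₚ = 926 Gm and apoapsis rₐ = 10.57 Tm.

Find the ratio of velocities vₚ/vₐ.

Convert to SI: rₚ = 926 Gm = 9.26e+11 m; rₐ = 10.57 Tm = 1.057e+13 m.
Conservation of angular momentum gives rₚvₚ = rₐvₐ, so vₚ/vₐ = rₐ/rₚ.
vₚ/vₐ = 1.057e+13 / 9.26e+11 ≈ 11.41.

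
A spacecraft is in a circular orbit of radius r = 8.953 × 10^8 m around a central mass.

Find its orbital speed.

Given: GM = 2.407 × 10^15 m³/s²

For a circular orbit, gravity supplies the centripetal force, so v = √(GM / r).
v = √(2.407e+15 / 8.953e+08) m/s ≈ 1640 m/s = 1.64 km/s.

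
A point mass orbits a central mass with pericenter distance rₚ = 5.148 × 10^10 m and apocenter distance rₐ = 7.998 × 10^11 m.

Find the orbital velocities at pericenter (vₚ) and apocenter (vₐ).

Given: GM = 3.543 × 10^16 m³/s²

Use the vis-viva equation v² = GM(2/r − 1/a) with a = (rₚ + rₐ)/2 = (5.148e+10 + 7.998e+11)/2 = 4.2564e+11 m.
vₚ = √(GM · (2/rₚ − 1/a)) = √(3.543e+16 · (2/5.148e+10 − 1/4.2564e+11)) m/s ≈ 1137 m/s = 1.137 km/s.
vₐ = √(GM · (2/rₐ − 1/a)) = √(3.543e+16 · (2/7.998e+11 − 1/4.2564e+11)) m/s ≈ 73.2 m/s = 73.2 m/s.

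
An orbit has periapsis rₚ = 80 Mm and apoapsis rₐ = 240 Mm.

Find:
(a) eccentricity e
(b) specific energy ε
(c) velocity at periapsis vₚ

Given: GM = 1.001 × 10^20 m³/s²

Convert to SI: rₚ = 80 Mm = 8e+07 m; rₐ = 240 Mm = 2.4e+08 m.
(a) e = (rₐ − rₚ)/(rₐ + rₚ) = (2.4e+08 − 8e+07)/(2.4e+08 + 8e+07) ≈ 0.5
(b) With a = (rₚ + rₐ)/2 = 1.6e+08 m, ε = −GM/(2a) = −1.001e+20/(2 · 1.6e+08) J/kg ≈ -3.128e+11 J/kg
(c) With a = (rₚ + rₐ)/2 = 1.6e+08 m, vₚ = √(GM (2/rₚ − 1/a)) = √(1.001e+20 · (2/8e+07 − 1/1.6e+08)) m/s ≈ 1.37e+06 m/s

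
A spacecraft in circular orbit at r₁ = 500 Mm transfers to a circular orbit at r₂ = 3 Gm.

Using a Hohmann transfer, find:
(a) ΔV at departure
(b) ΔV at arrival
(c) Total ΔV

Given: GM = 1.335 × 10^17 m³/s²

Convert to SI: r₁ = 500 Mm = 5e+08 m; r₂ = 3 Gm = 3e+09 m.
Transfer semi-major axis: a_t = (r₁ + r₂)/2 = (5e+08 + 3e+09)/2 = 1.75e+09 m.
Circular speeds: v₁ = √(GM/r₁) = 16340.1 m/s, v₂ = √(GM/r₂) = 6670.83 m/s.
Transfer speeds (vis-viva v² = GM(2/r − 1/a_t)): v₁ᵗ = 21394.3 m/s, v₂ᵗ = 3565.71 m/s.
(a) ΔV₁ = |v₁ᵗ − v₁| ≈ 5054 m/s = 5.054 km/s.
(b) ΔV₂ = |v₂ − v₂ᵗ| ≈ 3105 m/s = 3.105 km/s.
(c) ΔV_total = ΔV₁ + ΔV₂ ≈ 8159 m/s = 8.159 km/s.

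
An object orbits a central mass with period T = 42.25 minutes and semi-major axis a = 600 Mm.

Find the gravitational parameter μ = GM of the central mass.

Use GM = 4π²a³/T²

Convert to SI: T = 42.25 minutes = 2535 s; a = 600 Mm = 6e+08 m.
GM = 4π² · a³ / T².
GM = 4π² · (6e+08)³ / (2535)² m³/s² ≈ 1.327e+21 m³/s² = 1.327 × 10^21 m³/s².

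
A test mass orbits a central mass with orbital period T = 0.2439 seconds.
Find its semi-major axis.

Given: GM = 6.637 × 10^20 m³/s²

Invert Kepler's third law: a = (GM · T² / (4π²))^(1/3).
Substituting T = 0.2439 s and GM = 6.637e+20 m³/s²:
a = (6.637e+20 · (0.2439)² / (4π²))^(1/3) m
a ≈ 1e+06 m = 1 Mm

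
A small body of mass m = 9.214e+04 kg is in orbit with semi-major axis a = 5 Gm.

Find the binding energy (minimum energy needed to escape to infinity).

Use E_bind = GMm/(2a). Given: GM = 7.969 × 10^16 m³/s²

Convert to SI: a = 5 Gm = 5e+09 m.
Total orbital energy is E = −GMm/(2a); binding energy is E_bind = −E = GMm/(2a).
E_bind = 7.969e+16 · 9.214e+04 / (2 · 5e+09) J ≈ 7.343e+11 J = 734.3 GJ.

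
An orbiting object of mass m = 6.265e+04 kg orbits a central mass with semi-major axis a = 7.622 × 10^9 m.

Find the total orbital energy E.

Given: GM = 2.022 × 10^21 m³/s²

E = −GMm / (2a).
E = −2.022e+21 · 6.265e+04 / (2 · 7.622e+09) J ≈ -8.31e+15 J = -8.31 PJ.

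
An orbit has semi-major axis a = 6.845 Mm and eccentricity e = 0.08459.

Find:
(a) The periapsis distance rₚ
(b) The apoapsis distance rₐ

Convert to SI: a = 6.845 Mm = 6.845e+06 m.
(a) rₚ = a(1 − e) = 6.845e+06 · (1 − 0.08459) = 6.845e+06 · 0.91541 ≈ 6.266e+06 m = 6.266 Mm.
(b) rₐ = a(1 + e) = 6.845e+06 · (1 + 0.08459) = 6.845e+06 · 1.08459 ≈ 7.424e+06 m = 7.424 Mm.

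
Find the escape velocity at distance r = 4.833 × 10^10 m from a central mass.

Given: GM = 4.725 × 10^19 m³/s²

Escape velocity comes from setting total energy to zero: ½v² − GM/r = 0 ⇒ v_esc = √(2GM / r).
v_esc = √(2 · 4.725e+19 / 4.833e+10) m/s ≈ 4.422e+04 m/s = 44.22 km/s.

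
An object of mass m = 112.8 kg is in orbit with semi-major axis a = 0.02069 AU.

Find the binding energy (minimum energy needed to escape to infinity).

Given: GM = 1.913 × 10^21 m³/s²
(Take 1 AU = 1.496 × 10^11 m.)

Convert to SI: a = 0.02069 AU = 3.09522e+09 m.
Total orbital energy is E = −GMm/(2a); binding energy is E_bind = −E = GMm/(2a).
E_bind = 1.913e+21 · 112.8 / (2 · 3.09522e+09) J ≈ 3.486e+13 J = 34.86 TJ.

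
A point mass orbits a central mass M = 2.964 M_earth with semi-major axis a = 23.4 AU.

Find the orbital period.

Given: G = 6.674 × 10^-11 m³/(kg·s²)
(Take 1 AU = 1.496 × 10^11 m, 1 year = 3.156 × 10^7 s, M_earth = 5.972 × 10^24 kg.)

Convert to SI: a = 23.4 AU = 3.50064e+12 m; M = 2.964 M_earth = 1.7701e+25 kg.
GM = G · M = 6.674e-11 · 1.7701e+25 = 1.18137e+15 m³/s².
Kepler's third law: T = 2π √(a³ / GM).
Substituting a = 3.50064e+12 m and GM = 1.18137e+15 m³/s²:
T = 2π √((3.50064e+12)³ / 1.18137e+15) s
T ≈ 1.197e+12 s = 3.794e+04 years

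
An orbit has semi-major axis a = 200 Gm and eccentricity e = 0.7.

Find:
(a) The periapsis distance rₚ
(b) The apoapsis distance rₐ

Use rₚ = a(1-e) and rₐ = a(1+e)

Convert to SI: a = 200 Gm = 2e+11 m.
(a) rₚ = a(1 − e) = 2e+11 · (1 − 0.7) = 2e+11 · 0.3 ≈ 6e+10 m = 60 Gm.
(b) rₐ = a(1 + e) = 2e+11 · (1 + 0.7) = 2e+11 · 1.7 ≈ 3.4e+11 m = 340 Gm.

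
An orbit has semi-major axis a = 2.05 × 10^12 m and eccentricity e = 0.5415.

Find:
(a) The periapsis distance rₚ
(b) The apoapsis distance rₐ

(a) rₚ = a(1 − e) = 2.05e+12 · (1 − 0.5415) = 2.05e+12 · 0.4585 ≈ 9.399e+11 m = 9.399 × 10^11 m.
(b) rₐ = a(1 + e) = 2.05e+12 · (1 + 0.5415) = 2.05e+12 · 1.5415 ≈ 3.16e+12 m = 3.16 × 10^12 m.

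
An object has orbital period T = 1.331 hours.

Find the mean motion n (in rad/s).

Convert to SI: T = 1.331 hours = 4791.6 s.
n = 2π / T.
n = 2π / 4791.6 s ≈ 0.001311 rad/s.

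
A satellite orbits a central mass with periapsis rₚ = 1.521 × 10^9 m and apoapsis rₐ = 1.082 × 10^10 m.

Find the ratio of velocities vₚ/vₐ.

Conservation of angular momentum gives rₚvₚ = rₐvₐ, so vₚ/vₐ = rₐ/rₚ.
vₚ/vₐ = 1.082e+10 / 1.521e+09 ≈ 7.114.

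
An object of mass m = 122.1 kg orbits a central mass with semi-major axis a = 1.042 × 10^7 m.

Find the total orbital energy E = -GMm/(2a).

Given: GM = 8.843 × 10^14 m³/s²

E = −GMm / (2a).
E = −8.843e+14 · 122.1 / (2 · 1.042e+07) J ≈ -5.181e+09 J = -5.181 GJ.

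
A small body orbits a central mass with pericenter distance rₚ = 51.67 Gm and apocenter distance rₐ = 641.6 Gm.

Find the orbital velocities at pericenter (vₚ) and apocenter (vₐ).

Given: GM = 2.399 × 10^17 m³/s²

Convert to SI: rₚ = 51.67 Gm = 5.167e+10 m; rₐ = 641.6 Gm = 6.416e+11 m.
Use the vis-viva equation v² = GM(2/r − 1/a) with a = (rₚ + rₐ)/2 = (5.167e+10 + 6.416e+11)/2 = 3.46635e+11 m.
vₚ = √(GM · (2/rₚ − 1/a)) = √(2.399e+17 · (2/5.167e+10 − 1/3.46635e+11)) m/s ≈ 2932 m/s = 2.932 km/s.
vₐ = √(GM · (2/rₐ − 1/a)) = √(2.399e+17 · (2/6.416e+11 − 1/3.46635e+11)) m/s ≈ 236.1 m/s = 236.1 m/s.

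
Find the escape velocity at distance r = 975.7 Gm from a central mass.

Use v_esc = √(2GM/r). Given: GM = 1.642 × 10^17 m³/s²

Convert to SI: r = 975.7 Gm = 9.757e+11 m.
Escape velocity comes from setting total energy to zero: ½v² − GM/r = 0 ⇒ v_esc = √(2GM / r).
v_esc = √(2 · 1.642e+17 / 9.757e+11) m/s ≈ 580.2 m/s = 580.2 m/s.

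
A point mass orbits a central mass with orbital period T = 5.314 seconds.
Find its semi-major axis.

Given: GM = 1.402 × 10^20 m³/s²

Invert Kepler's third law: a = (GM · T² / (4π²))^(1/3).
Substituting T = 5.314 s and GM = 1.402e+20 m³/s²:
a = (1.402e+20 · (5.314)² / (4π²))^(1/3) m
a ≈ 4.646e+06 m = 4.646 Mm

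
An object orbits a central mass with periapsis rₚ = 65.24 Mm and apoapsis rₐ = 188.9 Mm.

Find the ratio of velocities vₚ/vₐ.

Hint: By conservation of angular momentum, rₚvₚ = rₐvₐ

Convert to SI: rₚ = 65.24 Mm = 6.524e+07 m; rₐ = 188.9 Mm = 1.889e+08 m.
Conservation of angular momentum gives rₚvₚ = rₐvₐ, so vₚ/vₐ = rₐ/rₚ.
vₚ/vₐ = 1.889e+08 / 6.524e+07 ≈ 2.895.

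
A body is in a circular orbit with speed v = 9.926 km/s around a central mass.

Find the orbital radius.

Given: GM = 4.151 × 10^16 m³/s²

Convert to SI: v = 9.926 km/s = 9926 m/s.
For a circular orbit, v² = GM / r, so r = GM / v².
r = 4.151e+16 / (9926)² m ≈ 4.213e+08 m = 421.3 Mm.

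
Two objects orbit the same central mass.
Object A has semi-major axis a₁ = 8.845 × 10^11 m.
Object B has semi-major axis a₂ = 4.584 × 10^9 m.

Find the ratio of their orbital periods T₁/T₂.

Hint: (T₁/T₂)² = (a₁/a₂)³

From Kepler's third law, (T₁/T₂)² = (a₁/a₂)³, so T₁/T₂ = (a₁/a₂)^(3/2).
a₁/a₂ = 8.845e+11 / 4.584e+09 = 192.954.
T₁/T₂ = (192.954)^(3/2) ≈ 2680.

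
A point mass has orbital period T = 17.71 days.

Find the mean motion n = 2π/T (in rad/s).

Convert to SI: T = 17.71 days = 1.53014e+06 s.
n = 2π / T.
n = 2π / 1.53014e+06 s ≈ 4.106e-06 rad/s.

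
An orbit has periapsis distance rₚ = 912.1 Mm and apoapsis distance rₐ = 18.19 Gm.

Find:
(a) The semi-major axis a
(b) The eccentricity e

Convert to SI: rₚ = 912.1 Mm = 9.121e+08 m; rₐ = 18.19 Gm = 1.819e+10 m.
(a) a = (rₚ + rₐ) / 2 = (9.121e+08 + 1.819e+10) / 2 ≈ 9.551e+09 m = 9.551 Gm.
(b) e = (rₐ − rₚ) / (rₐ + rₚ) = (1.819e+10 − 9.121e+08) / (1.819e+10 + 9.121e+08) ≈ 0.9045.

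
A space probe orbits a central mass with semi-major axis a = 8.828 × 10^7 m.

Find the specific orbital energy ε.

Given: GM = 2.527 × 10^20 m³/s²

ε = −GM / (2a).
ε = −2.527e+20 / (2 · 8.828e+07) J/kg ≈ -1.431e+12 J/kg = -1431 GJ/kg.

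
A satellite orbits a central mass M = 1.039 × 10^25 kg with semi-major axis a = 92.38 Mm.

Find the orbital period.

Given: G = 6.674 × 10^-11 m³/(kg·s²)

Convert to SI: a = 92.38 Mm = 9.238e+07 m.
GM = G · M = 6.674e-11 · 1.039e+25 = 6.93429e+14 m³/s².
Kepler's third law: T = 2π √(a³ / GM).
Substituting a = 9.238e+07 m and GM = 6.93429e+14 m³/s²:
T = 2π √((9.238e+07)³ / 6.93429e+14) s
T ≈ 2.119e+05 s = 2.452 days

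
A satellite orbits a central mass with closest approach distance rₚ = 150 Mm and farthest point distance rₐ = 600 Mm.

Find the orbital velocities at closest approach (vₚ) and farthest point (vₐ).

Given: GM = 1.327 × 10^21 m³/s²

Convert to SI: rₚ = 150 Mm = 1.5e+08 m; rₐ = 600 Mm = 6e+08 m.
Use the vis-viva equation v² = GM(2/r − 1/a) with a = (rₚ + rₐ)/2 = (1.5e+08 + 6e+08)/2 = 3.75e+08 m.
vₚ = √(GM · (2/rₚ − 1/a)) = √(1.327e+21 · (2/1.5e+08 − 1/3.75e+08)) m/s ≈ 3.762e+06 m/s = 3762 km/s.
vₐ = √(GM · (2/rₐ − 1/a)) = √(1.327e+21 · (2/6e+08 − 1/3.75e+08)) m/s ≈ 9.406e+05 m/s = 940.6 km/s.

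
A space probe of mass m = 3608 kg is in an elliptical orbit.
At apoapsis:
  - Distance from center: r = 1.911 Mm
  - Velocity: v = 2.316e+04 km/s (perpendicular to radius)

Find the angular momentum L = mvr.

Convert to SI: r = 1.911 Mm = 1.911e+06 m; v = 2.316e+04 km/s = 2.316e+07 m/s.
Since v is perpendicular to r, L = m · v · r.
L = 3608 · 2.316e+07 · 1.911e+06 kg·m²/s ≈ 1.597e+17 kg·m²/s.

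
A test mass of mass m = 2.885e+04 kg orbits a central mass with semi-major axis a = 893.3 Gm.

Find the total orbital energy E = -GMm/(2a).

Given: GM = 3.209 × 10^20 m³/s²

Convert to SI: a = 893.3 Gm = 8.933e+11 m.
E = −GMm / (2a).
E = −3.209e+20 · 2.885e+04 / (2 · 8.933e+11) J ≈ -5.182e+12 J = -5.182 TJ.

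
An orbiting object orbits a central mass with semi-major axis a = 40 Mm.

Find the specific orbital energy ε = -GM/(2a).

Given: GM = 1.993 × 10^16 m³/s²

Convert to SI: a = 40 Mm = 4e+07 m.
ε = −GM / (2a).
ε = −1.993e+16 / (2 · 4e+07) J/kg ≈ -2.491e+08 J/kg = -249.1 MJ/kg.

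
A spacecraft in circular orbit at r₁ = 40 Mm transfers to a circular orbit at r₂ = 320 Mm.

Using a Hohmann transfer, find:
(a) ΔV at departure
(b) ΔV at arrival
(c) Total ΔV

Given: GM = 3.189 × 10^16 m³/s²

Convert to SI: r₁ = 40 Mm = 4e+07 m; r₂ = 320 Mm = 3.2e+08 m.
Transfer semi-major axis: a_t = (r₁ + r₂)/2 = (4e+07 + 3.2e+08)/2 = 1.8e+08 m.
Circular speeds: v₁ = √(GM/r₁) = 28235.6 m/s, v₂ = √(GM/r₂) = 9982.8 m/s.
Transfer speeds (vis-viva v² = GM(2/r − 1/a_t)): v₁ᵗ = 37647.5 m/s, v₂ᵗ = 4705.94 m/s.
(a) ΔV₁ = |v₁ᵗ − v₁| ≈ 9412 m/s = 9.412 km/s.
(b) ΔV₂ = |v₂ − v₂ᵗ| ≈ 5277 m/s = 5.277 km/s.
(c) ΔV_total = ΔV₁ + ΔV₂ ≈ 1.469e+04 m/s = 14.69 km/s.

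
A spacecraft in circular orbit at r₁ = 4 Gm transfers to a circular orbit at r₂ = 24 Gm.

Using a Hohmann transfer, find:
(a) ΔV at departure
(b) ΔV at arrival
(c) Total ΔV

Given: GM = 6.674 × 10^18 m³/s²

Convert to SI: r₁ = 4 Gm = 4e+09 m; r₂ = 24 Gm = 2.4e+10 m.
Transfer semi-major axis: a_t = (r₁ + r₂)/2 = (4e+09 + 2.4e+10)/2 = 1.4e+10 m.
Circular speeds: v₁ = √(GM/r₁) = 40847.3 m/s, v₂ = √(GM/r₂) = 16675.8 m/s.
Transfer speeds (vis-viva v² = GM(2/r − 1/a_t)): v₁ᵗ = 53481.6 m/s, v₂ᵗ = 8913.61 m/s.
(a) ΔV₁ = |v₁ᵗ − v₁| ≈ 1.263e+04 m/s = 12.63 km/s.
(b) ΔV₂ = |v₂ − v₂ᵗ| ≈ 7762 m/s = 7.762 km/s.
(c) ΔV_total = ΔV₁ + ΔV₂ ≈ 2.04e+04 m/s = 20.4 km/s.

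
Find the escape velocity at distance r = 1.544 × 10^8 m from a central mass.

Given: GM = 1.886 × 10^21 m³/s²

Escape velocity comes from setting total energy to zero: ½v² − GM/r = 0 ⇒ v_esc = √(2GM / r).
v_esc = √(2 · 1.886e+21 / 1.544e+08) m/s ≈ 4.943e+06 m/s = 4943 km/s.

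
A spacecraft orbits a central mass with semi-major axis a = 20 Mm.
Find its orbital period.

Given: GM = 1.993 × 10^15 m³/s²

Convert to SI: a = 20 Mm = 2e+07 m.
Kepler's third law: T = 2π √(a³ / GM).
Substituting a = 2e+07 m and GM = 1.993e+15 m³/s²:
T = 2π √((2e+07)³ / 1.993e+15) s
T ≈ 1.259e+04 s = 3.497 hours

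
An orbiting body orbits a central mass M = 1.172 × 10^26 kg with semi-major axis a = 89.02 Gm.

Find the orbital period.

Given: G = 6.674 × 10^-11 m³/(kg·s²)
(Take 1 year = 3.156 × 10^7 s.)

Convert to SI: a = 89.02 Gm = 8.902e+10 m.
GM = G · M = 6.674e-11 · 1.172e+26 = 7.82193e+15 m³/s².
Kepler's third law: T = 2π √(a³ / GM).
Substituting a = 8.902e+10 m and GM = 7.82193e+15 m³/s²:
T = 2π √((8.902e+10)³ / 7.82193e+15) s
T ≈ 1.887e+09 s = 59.79 years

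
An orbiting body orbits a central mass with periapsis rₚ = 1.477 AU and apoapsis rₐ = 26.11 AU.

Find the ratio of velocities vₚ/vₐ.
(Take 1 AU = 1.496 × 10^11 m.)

Convert to SI: rₚ = 1.477 AU = 2.20959e+11 m; rₐ = 26.11 AU = 3.90606e+12 m.
Conservation of angular momentum gives rₚvₚ = rₐvₐ, so vₚ/vₐ = rₐ/rₚ.
vₚ/vₐ = 3.90606e+12 / 2.20959e+11 ≈ 17.68.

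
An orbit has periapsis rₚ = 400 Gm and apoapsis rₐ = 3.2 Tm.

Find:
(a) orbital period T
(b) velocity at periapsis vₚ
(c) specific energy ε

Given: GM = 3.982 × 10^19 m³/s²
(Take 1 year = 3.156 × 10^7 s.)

Convert to SI: rₚ = 400 Gm = 4e+11 m; rₐ = 3.2 Tm = 3.2e+12 m.
(a) With a = (rₚ + rₐ)/2 = 1.8e+12 m, T = 2π √(a³/GM) = 2π √((1.8e+12)³/3.982e+19) s ≈ 2.405e+09 s
(b) With a = (rₚ + rₐ)/2 = 1.8e+12 m, vₚ = √(GM (2/rₚ − 1/a)) = √(3.982e+19 · (2/4e+11 − 1/1.8e+12)) m/s ≈ 1.33e+04 m/s
(c) With a = (rₚ + rₐ)/2 = 1.8e+12 m, ε = −GM/(2a) = −3.982e+19/(2 · 1.8e+12) J/kg ≈ -1.106e+07 J/kg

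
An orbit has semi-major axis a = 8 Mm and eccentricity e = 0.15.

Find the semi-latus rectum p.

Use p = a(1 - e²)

Convert to SI: a = 8 Mm = 8e+06 m.
p = a (1 − e²).
p = 8e+06 · (1 − (0.15)²) = 8e+06 · 0.9775 ≈ 7.82e+06 m = 7.82 Mm.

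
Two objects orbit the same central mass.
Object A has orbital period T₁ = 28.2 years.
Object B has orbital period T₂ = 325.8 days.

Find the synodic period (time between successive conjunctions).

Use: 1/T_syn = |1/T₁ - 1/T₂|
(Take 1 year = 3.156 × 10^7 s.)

Convert to SI: T₁ = 28.2 years = 8.89992e+08 s; T₂ = 325.8 days = 2.81491e+07 s.
T_syn = |T₁ · T₂ / (T₁ − T₂)|.
T_syn = |8.89992e+08 · 2.81491e+07 / (8.89992e+08 − 2.81491e+07)| s ≈ 2.907e+07 s = 336.4 days.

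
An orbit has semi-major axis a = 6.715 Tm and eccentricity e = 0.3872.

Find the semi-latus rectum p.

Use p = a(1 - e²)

Convert to SI: a = 6.715 Tm = 6.715e+12 m.
p = a (1 − e²).
p = 6.715e+12 · (1 − (0.3872)²) = 6.715e+12 · 0.850076 ≈ 5.708e+12 m = 5.708 Tm.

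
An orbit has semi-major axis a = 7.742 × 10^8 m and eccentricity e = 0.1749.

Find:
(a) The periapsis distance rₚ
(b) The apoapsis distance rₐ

(a) rₚ = a(1 − e) = 7.742e+08 · (1 − 0.1749) = 7.742e+08 · 0.8251 ≈ 6.388e+08 m = 6.388 × 10^8 m.
(b) rₐ = a(1 + e) = 7.742e+08 · (1 + 0.1749) = 7.742e+08 · 1.1749 ≈ 9.096e+08 m = 9.096 × 10^8 m.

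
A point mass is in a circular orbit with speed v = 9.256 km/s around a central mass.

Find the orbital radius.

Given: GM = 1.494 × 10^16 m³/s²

Convert to SI: v = 9.256 km/s = 9256 m/s.
For a circular orbit, v² = GM / r, so r = GM / v².
r = 1.494e+16 / (9256)² m ≈ 1.744e+08 m = 174.4 Mm.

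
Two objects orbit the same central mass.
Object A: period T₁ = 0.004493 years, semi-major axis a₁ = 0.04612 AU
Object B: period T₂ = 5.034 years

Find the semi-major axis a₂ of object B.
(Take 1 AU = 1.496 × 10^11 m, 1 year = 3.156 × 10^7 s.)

Convert to SI: T₁ = 0.004493 years = 141799 s; a₁ = 0.04612 AU = 6.89955e+09 m; T₂ = 5.034 years = 1.58873e+08 s.
Kepler's third law: (T₁/T₂)² = (a₁/a₂)³ ⇒ a₂ = a₁ · (T₂/T₁)^(2/3).
T₂/T₁ = 1.58873e+08 / 141799 = 1120.41.
a₂ = 6.89955e+09 · (1120.41)^(2/3) m ≈ 7.443e+11 m = 4.975 AU.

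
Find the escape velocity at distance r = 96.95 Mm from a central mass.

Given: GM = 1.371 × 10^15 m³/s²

Convert to SI: r = 96.95 Mm = 9.695e+07 m.
Escape velocity comes from setting total energy to zero: ½v² − GM/r = 0 ⇒ v_esc = √(2GM / r).
v_esc = √(2 · 1.371e+15 / 9.695e+07) m/s ≈ 5318 m/s = 5.318 km/s.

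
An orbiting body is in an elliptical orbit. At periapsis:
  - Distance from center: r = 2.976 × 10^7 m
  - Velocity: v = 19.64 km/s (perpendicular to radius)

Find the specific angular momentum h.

Convert to SI: v = 19.64 km/s = 19640 m/s.
With v perpendicular to r, h = r · v.
h = 2.976e+07 · 19640 m²/s ≈ 5.845e+11 m²/s.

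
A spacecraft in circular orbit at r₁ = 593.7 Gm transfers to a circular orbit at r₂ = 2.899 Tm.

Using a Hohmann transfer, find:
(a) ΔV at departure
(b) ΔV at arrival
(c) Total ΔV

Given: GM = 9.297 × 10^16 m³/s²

Convert to SI: r₁ = 593.7 Gm = 5.937e+11 m; r₂ = 2.899 Tm = 2.899e+12 m.
Transfer semi-major axis: a_t = (r₁ + r₂)/2 = (5.937e+11 + 2.899e+12)/2 = 1.74635e+12 m.
Circular speeds: v₁ = √(GM/r₁) = 395.72 m/s, v₂ = √(GM/r₂) = 179.08 m/s.
Transfer speeds (vis-viva v² = GM(2/r − 1/a_t)): v₁ᵗ = 509.855 m/s, v₂ᵗ = 104.416 m/s.
(a) ΔV₁ = |v₁ᵗ − v₁| ≈ 114.1 m/s = 114.1 m/s.
(b) ΔV₂ = |v₂ − v₂ᵗ| ≈ 74.66 m/s = 74.66 m/s.
(c) ΔV_total = ΔV₁ + ΔV₂ ≈ 188.8 m/s = 188.8 m/s.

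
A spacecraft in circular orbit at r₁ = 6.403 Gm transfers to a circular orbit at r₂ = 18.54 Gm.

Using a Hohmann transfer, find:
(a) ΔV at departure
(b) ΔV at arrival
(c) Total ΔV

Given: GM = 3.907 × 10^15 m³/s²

Convert to SI: r₁ = 6.403 Gm = 6.403e+09 m; r₂ = 18.54 Gm = 1.854e+10 m.
Transfer semi-major axis: a_t = (r₁ + r₂)/2 = (6.403e+09 + 1.854e+10)/2 = 1.24715e+10 m.
Circular speeds: v₁ = √(GM/r₁) = 781.142 m/s, v₂ = √(GM/r₂) = 459.057 m/s.
Transfer speeds (vis-viva v² = GM(2/r − 1/a_t)): v₁ᵗ = 952.413 m/s, v₂ᵗ = 328.927 m/s.
(a) ΔV₁ = |v₁ᵗ − v₁| ≈ 171.3 m/s = 171.3 m/s.
(b) ΔV₂ = |v₂ − v₂ᵗ| ≈ 130.1 m/s = 130.1 m/s.
(c) ΔV_total = ΔV₁ + ΔV₂ ≈ 301.4 m/s = 301.4 m/s.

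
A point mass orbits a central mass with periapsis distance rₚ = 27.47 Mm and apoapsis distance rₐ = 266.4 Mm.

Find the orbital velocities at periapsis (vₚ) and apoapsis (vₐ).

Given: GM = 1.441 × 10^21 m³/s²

Convert to SI: rₚ = 27.47 Mm = 2.747e+07 m; rₐ = 266.4 Mm = 2.664e+08 m.
Use the vis-viva equation v² = GM(2/r − 1/a) with a = (rₚ + rₐ)/2 = (2.747e+07 + 2.664e+08)/2 = 1.46935e+08 m.
vₚ = √(GM · (2/rₚ − 1/a)) = √(1.441e+21 · (2/2.747e+07 − 1/1.46935e+08)) m/s ≈ 9.752e+06 m/s = 9752 km/s.
vₐ = √(GM · (2/rₐ − 1/a)) = √(1.441e+21 · (2/2.664e+08 − 1/1.46935e+08)) m/s ≈ 1.006e+06 m/s = 1006 km/s.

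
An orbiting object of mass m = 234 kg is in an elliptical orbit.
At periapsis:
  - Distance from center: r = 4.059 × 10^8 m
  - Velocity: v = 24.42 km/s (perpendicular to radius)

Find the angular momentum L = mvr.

Convert to SI: v = 24.42 km/s = 24420 m/s.
Since v is perpendicular to r, L = m · v · r.
L = 234 · 24420 · 4.059e+08 kg·m²/s ≈ 2.319e+15 kg·m²/s.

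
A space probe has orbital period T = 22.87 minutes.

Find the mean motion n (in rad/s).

Convert to SI: T = 22.87 minutes = 1372.2 s.
n = 2π / T.
n = 2π / 1372.2 s ≈ 0.004579 rad/s.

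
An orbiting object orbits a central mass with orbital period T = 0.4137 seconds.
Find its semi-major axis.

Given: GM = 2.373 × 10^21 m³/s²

Invert Kepler's third law: a = (GM · T² / (4π²))^(1/3).
Substituting T = 0.4137 s and GM = 2.373e+21 m³/s²:
a = (2.373e+21 · (0.4137)² / (4π²))^(1/3) m
a ≈ 2.175e+06 m = 2.175 × 10^6 m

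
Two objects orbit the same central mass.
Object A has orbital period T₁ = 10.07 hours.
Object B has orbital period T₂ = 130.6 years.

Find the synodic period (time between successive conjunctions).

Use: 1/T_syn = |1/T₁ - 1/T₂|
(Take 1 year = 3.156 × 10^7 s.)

Convert to SI: T₁ = 10.07 hours = 36252 s; T₂ = 130.6 years = 4.12174e+09 s.
T_syn = |T₁ · T₂ / (T₁ − T₂)|.
T_syn = |36252 · 4.12174e+09 / (36252 − 4.12174e+09)| s ≈ 3.625e+04 s = 10.07 hours.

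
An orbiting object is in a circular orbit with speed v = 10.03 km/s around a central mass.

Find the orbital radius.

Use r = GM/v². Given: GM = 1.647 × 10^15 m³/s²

Convert to SI: v = 10.03 km/s = 10030 m/s.
For a circular orbit, v² = GM / r, so r = GM / v².
r = 1.647e+15 / (10030)² m ≈ 1.637e+07 m = 16.37 Mm.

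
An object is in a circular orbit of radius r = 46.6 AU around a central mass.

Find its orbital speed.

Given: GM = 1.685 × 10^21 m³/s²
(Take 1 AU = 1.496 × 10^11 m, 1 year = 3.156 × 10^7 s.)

Convert to SI: r = 46.6 AU = 6.97136e+12 m.
For a circular orbit, gravity supplies the centripetal force, so v = √(GM / r).
v = √(1.685e+21 / 6.97136e+12) m/s ≈ 1.555e+04 m/s = 3.28 AU/year.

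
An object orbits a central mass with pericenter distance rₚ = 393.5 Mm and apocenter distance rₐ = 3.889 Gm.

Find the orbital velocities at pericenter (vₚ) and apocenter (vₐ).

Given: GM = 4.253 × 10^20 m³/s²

Convert to SI: rₚ = 393.5 Mm = 3.935e+08 m; rₐ = 3.889 Gm = 3.889e+09 m.
Use the vis-viva equation v² = GM(2/r − 1/a) with a = (rₚ + rₐ)/2 = (3.935e+08 + 3.889e+09)/2 = 2.14125e+09 m.
vₚ = √(GM · (2/rₚ − 1/a)) = √(4.253e+20 · (2/3.935e+08 − 1/2.14125e+09)) m/s ≈ 1.401e+06 m/s = 1401 km/s.
vₐ = √(GM · (2/rₐ − 1/a)) = √(4.253e+20 · (2/3.889e+09 − 1/2.14125e+09)) m/s ≈ 1.418e+05 m/s = 141.8 km/s.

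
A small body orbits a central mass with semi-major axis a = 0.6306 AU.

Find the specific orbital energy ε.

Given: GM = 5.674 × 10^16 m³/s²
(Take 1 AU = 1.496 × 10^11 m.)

Convert to SI: a = 0.6306 AU = 9.43378e+10 m.
ε = −GM / (2a).
ε = −5.674e+16 / (2 · 9.43378e+10) J/kg ≈ -3.007e+05 J/kg = -300.7 kJ/kg.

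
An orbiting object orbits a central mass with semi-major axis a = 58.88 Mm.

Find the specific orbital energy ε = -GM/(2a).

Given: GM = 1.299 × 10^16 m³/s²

Convert to SI: a = 58.88 Mm = 5.888e+07 m.
ε = −GM / (2a).
ε = −1.299e+16 / (2 · 5.888e+07) J/kg ≈ -1.103e+08 J/kg = -110.3 MJ/kg.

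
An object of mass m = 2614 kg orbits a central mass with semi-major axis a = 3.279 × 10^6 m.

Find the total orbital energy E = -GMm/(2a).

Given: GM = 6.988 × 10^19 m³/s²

E = −GMm / (2a).
E = −6.988e+19 · 2614 / (2 · 3.279e+06) J ≈ -2.785e+16 J = -27.85 PJ.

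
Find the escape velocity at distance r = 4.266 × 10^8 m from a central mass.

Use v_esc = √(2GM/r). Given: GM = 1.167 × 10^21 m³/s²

Escape velocity comes from setting total energy to zero: ½v² − GM/r = 0 ⇒ v_esc = √(2GM / r).
v_esc = √(2 · 1.167e+21 / 4.266e+08) m/s ≈ 2.339e+06 m/s = 2339 km/s.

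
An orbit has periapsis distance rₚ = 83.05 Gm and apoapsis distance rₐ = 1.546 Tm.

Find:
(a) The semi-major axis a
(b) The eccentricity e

Convert to SI: rₚ = 83.05 Gm = 8.305e+10 m; rₐ = 1.546 Tm = 1.546e+12 m.
(a) a = (rₚ + rₐ) / 2 = (8.305e+10 + 1.546e+12) / 2 ≈ 8.145e+11 m = 814.5 Gm.
(b) e = (rₐ − rₚ) / (rₐ + rₚ) = (1.546e+12 − 8.305e+10) / (1.546e+12 + 8.305e+10) ≈ 0.898.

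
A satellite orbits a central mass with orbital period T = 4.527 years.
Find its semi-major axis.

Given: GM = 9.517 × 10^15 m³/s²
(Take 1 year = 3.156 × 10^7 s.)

Convert to SI: T = 4.527 years = 1.42872e+08 s.
Invert Kepler's third law: a = (GM · T² / (4π²))^(1/3).
Substituting T = 1.42872e+08 s and GM = 9.517e+15 m³/s²:
a = (9.517e+15 · (1.42872e+08)² / (4π²))^(1/3) m
a ≈ 1.701e+10 m = 1.701 × 10^10 m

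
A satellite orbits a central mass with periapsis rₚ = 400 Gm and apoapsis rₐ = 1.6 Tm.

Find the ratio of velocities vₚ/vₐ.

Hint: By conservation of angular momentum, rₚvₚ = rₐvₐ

Convert to SI: rₚ = 400 Gm = 4e+11 m; rₐ = 1.6 Tm = 1.6e+12 m.
Conservation of angular momentum gives rₚvₚ = rₐvₐ, so vₚ/vₐ = rₐ/rₚ.
vₚ/vₐ = 1.6e+12 / 4e+11 ≈ 4.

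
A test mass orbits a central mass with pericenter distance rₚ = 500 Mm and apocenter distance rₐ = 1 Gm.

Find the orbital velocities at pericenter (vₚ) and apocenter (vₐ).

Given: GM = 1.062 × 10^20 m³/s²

Convert to SI: rₚ = 500 Mm = 5e+08 m; rₐ = 1 Gm = 1e+09 m.
Use the vis-viva equation v² = GM(2/r − 1/a) with a = (rₚ + rₐ)/2 = (5e+08 + 1e+09)/2 = 7.5e+08 m.
vₚ = √(GM · (2/rₚ − 1/a)) = √(1.062e+20 · (2/5e+08 − 1/7.5e+08)) m/s ≈ 5.322e+05 m/s = 532.2 km/s.
vₐ = √(GM · (2/rₐ − 1/a)) = √(1.062e+20 · (2/1e+09 − 1/7.5e+08)) m/s ≈ 2.661e+05 m/s = 266.1 km/s.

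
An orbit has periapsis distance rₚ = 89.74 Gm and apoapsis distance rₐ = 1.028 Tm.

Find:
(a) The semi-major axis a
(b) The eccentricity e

Convert to SI: rₚ = 89.74 Gm = 8.974e+10 m; rₐ = 1.028 Tm = 1.028e+12 m.
(a) a = (rₚ + rₐ) / 2 = (8.974e+10 + 1.028e+12) / 2 ≈ 5.589e+11 m = 558.9 Gm.
(b) e = (rₐ − rₚ) / (rₐ + rₚ) = (1.028e+12 − 8.974e+10) / (1.028e+12 + 8.974e+10) ≈ 0.8394.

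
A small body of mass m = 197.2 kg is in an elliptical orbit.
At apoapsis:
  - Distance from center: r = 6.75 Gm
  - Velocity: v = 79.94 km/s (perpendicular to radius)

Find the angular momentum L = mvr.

Convert to SI: r = 6.75 Gm = 6.75e+09 m; v = 79.94 km/s = 79940 m/s.
Since v is perpendicular to r, L = m · v · r.
L = 197.2 · 79940 · 6.75e+09 kg·m²/s ≈ 1.064e+17 kg·m²/s.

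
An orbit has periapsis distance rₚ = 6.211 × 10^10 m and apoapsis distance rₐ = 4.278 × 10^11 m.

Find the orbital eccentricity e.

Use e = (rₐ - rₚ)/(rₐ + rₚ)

e = (rₐ − rₚ) / (rₐ + rₚ).
e = (4.278e+11 − 6.211e+10) / (4.278e+11 + 6.211e+10) = 3.6569e+11 / 4.8991e+11 ≈ 0.7464.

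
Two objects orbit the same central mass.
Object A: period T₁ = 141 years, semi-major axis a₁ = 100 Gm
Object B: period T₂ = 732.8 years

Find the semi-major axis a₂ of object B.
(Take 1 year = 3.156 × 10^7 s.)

Convert to SI: T₁ = 141 years = 4.44996e+09 s; a₁ = 100 Gm = 1e+11 m; T₂ = 732.8 years = 2.31272e+10 s.
Kepler's third law: (T₁/T₂)² = (a₁/a₂)³ ⇒ a₂ = a₁ · (T₂/T₁)^(2/3).
T₂/T₁ = 2.31272e+10 / 4.44996e+09 = 5.19716.
a₂ = 1e+11 · (5.19716)^(2/3) m ≈ 3e+11 m = 300 Gm.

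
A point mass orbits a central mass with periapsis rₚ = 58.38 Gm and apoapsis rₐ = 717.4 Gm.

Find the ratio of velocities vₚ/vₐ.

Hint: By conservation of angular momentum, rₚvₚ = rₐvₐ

Convert to SI: rₚ = 58.38 Gm = 5.838e+10 m; rₐ = 717.4 Gm = 7.174e+11 m.
Conservation of angular momentum gives rₚvₚ = rₐvₐ, so vₚ/vₐ = rₐ/rₚ.
vₚ/vₐ = 7.174e+11 / 5.838e+10 ≈ 12.29.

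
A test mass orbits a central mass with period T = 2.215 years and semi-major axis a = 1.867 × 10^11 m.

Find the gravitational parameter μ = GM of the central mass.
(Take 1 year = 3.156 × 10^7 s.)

Convert to SI: T = 2.215 years = 6.99054e+07 s.
GM = 4π² · a³ / T².
GM = 4π² · (1.867e+11)³ / (6.99054e+07)² m³/s² ≈ 5.257e+19 m³/s² = 5.257 × 10^19 m³/s².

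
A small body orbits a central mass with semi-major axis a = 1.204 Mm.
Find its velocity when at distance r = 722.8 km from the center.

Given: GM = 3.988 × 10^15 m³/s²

Convert to SI: a = 1.204 Mm = 1.204e+06 m; r = 722.8 km = 722800 m.
Vis-viva: v = √(GM · (2/r − 1/a)).
2/r − 1/a = 2/722800 − 1/1.204e+06 = 1.93645e-06 m⁻¹.
v = √(3.988e+15 · 1.93645e-06) m/s ≈ 8.788e+04 m/s = 87.88 km/s.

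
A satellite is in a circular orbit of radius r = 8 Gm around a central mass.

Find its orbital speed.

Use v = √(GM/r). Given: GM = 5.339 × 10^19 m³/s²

Convert to SI: r = 8 Gm = 8e+09 m.
For a circular orbit, gravity supplies the centripetal force, so v = √(GM / r).
v = √(5.339e+19 / 8e+09) m/s ≈ 8.169e+04 m/s = 81.69 km/s.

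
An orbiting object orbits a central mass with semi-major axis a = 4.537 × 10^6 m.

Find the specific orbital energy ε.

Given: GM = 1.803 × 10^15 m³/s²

ε = −GM / (2a).
ε = −1.803e+15 / (2 · 4.537e+06) J/kg ≈ -1.987e+08 J/kg = -198.7 MJ/kg.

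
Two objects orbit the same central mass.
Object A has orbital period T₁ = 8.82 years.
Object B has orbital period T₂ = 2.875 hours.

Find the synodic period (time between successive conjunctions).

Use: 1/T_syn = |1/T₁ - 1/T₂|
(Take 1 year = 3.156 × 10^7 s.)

Convert to SI: T₁ = 8.82 years = 2.78359e+08 s; T₂ = 2.875 hours = 10350 s.
T_syn = |T₁ · T₂ / (T₁ − T₂)|.
T_syn = |2.78359e+08 · 10350 / (2.78359e+08 − 10350)| s ≈ 1.035e+04 s = 2.875 hours.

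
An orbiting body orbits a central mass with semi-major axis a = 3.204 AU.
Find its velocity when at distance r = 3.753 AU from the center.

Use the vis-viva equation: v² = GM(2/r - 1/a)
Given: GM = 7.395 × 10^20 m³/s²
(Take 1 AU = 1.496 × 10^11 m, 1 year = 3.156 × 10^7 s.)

Convert to SI: a = 3.204 AU = 4.79318e+11 m; r = 3.753 AU = 5.61449e+11 m.
Vis-viva: v = √(GM · (2/r − 1/a)).
2/r − 1/a = 2/5.61449e+11 − 1/4.79318e+11 = 1.47592e-12 m⁻¹.
v = √(7.395e+20 · 1.47592e-12) m/s ≈ 3.304e+04 m/s = 6.97 AU/year.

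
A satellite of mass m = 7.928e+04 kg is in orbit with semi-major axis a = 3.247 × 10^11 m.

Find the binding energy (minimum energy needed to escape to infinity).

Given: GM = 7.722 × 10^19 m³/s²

Total orbital energy is E = −GMm/(2a); binding energy is E_bind = −E = GMm/(2a).
E_bind = 7.722e+19 · 7.928e+04 / (2 · 3.247e+11) J ≈ 9.427e+12 J = 9.427 TJ.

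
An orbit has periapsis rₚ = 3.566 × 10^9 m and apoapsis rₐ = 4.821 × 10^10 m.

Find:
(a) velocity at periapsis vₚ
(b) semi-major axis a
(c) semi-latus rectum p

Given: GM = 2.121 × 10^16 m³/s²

(a) With a = (rₚ + rₐ)/2 = 2.5888e+10 m, vₚ = √(GM (2/rₚ − 1/a)) = √(2.121e+16 · (2/3.566e+09 − 1/2.5888e+10)) m/s ≈ 3328 m/s
(b) a = (rₚ + rₐ)/2 = (3.566e+09 + 4.821e+10)/2 ≈ 2.589e+10 m
(c) From a = (rₚ + rₐ)/2 = 2.5888e+10 m and e = (rₐ − rₚ)/(rₐ + rₚ) = 0.862253, p = a(1 − e²) = 2.5888e+10 · (1 − (0.862253)²) ≈ 6.641e+09 m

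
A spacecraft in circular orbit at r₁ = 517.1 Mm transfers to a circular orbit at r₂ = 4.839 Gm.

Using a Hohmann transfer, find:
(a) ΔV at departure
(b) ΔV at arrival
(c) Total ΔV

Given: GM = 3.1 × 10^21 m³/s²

Convert to SI: r₁ = 517.1 Mm = 5.171e+08 m; r₂ = 4.839 Gm = 4.839e+09 m.
Transfer semi-major axis: a_t = (r₁ + r₂)/2 = (5.171e+08 + 4.839e+09)/2 = 2.67805e+09 m.
Circular speeds: v₁ = √(GM/r₁) = 2.44846e+06 m/s, v₂ = √(GM/r₂) = 800393 m/s.
Transfer speeds (vis-viva v² = GM(2/r − 1/a_t)): v₁ᵗ = 3.29126e+06 m/s, v₂ᵗ = 351707 m/s.
(a) ΔV₁ = |v₁ᵗ − v₁| ≈ 8.428e+05 m/s = 842.8 km/s.
(b) ΔV₂ = |v₂ − v₂ᵗ| ≈ 4.487e+05 m/s = 448.7 km/s.
(c) ΔV_total = ΔV₁ + ΔV₂ ≈ 1.291e+06 m/s = 1291 km/s.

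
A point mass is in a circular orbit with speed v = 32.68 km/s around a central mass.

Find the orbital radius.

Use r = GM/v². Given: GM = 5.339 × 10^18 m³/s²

Convert to SI: v = 32.68 km/s = 32680 m/s.
For a circular orbit, v² = GM / r, so r = GM / v².
r = 5.339e+18 / (32680)² m ≈ 4.999e+09 m = 4.999 Gm.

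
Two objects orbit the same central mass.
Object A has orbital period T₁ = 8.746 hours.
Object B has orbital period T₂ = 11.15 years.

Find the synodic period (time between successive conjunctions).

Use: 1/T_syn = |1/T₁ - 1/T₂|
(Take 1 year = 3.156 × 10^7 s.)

Convert to SI: T₁ = 8.746 hours = 31485.6 s; T₂ = 11.15 years = 3.51894e+08 s.
T_syn = |T₁ · T₂ / (T₁ − T₂)|.
T_syn = |31485.6 · 3.51894e+08 / (31485.6 − 3.51894e+08)| s ≈ 3.149e+04 s = 8.747 hours.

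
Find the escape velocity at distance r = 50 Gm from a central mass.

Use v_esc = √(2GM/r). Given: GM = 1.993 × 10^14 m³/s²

Convert to SI: r = 50 Gm = 5e+10 m.
Escape velocity comes from setting total energy to zero: ½v² − GM/r = 0 ⇒ v_esc = √(2GM / r).
v_esc = √(2 · 1.993e+14 / 5e+10) m/s ≈ 89.29 m/s = 89.29 m/s.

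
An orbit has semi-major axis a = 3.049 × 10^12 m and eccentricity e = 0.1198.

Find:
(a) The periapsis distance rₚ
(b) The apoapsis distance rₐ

(a) rₚ = a(1 − e) = 3.049e+12 · (1 − 0.1198) = 3.049e+12 · 0.8802 ≈ 2.684e+12 m = 2.684 × 10^12 m.
(b) rₐ = a(1 + e) = 3.049e+12 · (1 + 0.1198) = 3.049e+12 · 1.1198 ≈ 3.414e+12 m = 3.414 × 10^12 m.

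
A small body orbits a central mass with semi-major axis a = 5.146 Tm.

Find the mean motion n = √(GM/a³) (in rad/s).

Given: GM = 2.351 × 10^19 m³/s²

Convert to SI: a = 5.146 Tm = 5.146e+12 m.
n = √(GM / a³).
n = √(2.351e+19 / (5.146e+12)³) rad/s ≈ 4.154e-10 rad/s.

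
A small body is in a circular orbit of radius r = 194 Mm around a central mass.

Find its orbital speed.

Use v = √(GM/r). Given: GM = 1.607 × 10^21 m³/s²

Convert to SI: r = 194 Mm = 1.94e+08 m.
For a circular orbit, gravity supplies the centripetal force, so v = √(GM / r).
v = √(1.607e+21 / 1.94e+08) m/s ≈ 2.878e+06 m/s = 2878 km/s.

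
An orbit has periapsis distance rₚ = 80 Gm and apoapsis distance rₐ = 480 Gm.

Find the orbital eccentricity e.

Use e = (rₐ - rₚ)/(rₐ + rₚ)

Convert to SI: rₚ = 80 Gm = 8e+10 m; rₐ = 480 Gm = 4.8e+11 m.
e = (rₐ − rₚ) / (rₐ + rₚ).
e = (4.8e+11 − 8e+10) / (4.8e+11 + 8e+10) = 4e+11 / 5.6e+11 ≈ 0.7143.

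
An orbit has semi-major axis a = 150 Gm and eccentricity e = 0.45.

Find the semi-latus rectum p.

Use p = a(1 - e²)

Convert to SI: a = 150 Gm = 1.5e+11 m.
p = a (1 − e²).
p = 1.5e+11 · (1 − (0.45)²) = 1.5e+11 · 0.7975 ≈ 1.196e+11 m = 119.6 Gm.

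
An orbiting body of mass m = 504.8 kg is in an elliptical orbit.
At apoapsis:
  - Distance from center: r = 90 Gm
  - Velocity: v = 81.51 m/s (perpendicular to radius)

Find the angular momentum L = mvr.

Convert to SI: r = 90 Gm = 9e+10 m.
Since v is perpendicular to r, L = m · v · r.
L = 504.8 · 81.51 · 9e+10 kg·m²/s ≈ 3.703e+15 kg·m²/s.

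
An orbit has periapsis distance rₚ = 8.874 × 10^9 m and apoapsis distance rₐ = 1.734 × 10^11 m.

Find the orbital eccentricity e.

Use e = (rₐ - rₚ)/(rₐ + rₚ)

e = (rₐ − rₚ) / (rₐ + rₚ).
e = (1.734e+11 − 8.874e+09) / (1.734e+11 + 8.874e+09) = 1.64526e+11 / 1.82274e+11 ≈ 0.9026.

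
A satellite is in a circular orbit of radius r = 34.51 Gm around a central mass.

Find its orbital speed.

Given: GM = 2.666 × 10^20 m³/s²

Convert to SI: r = 34.51 Gm = 3.451e+10 m.
For a circular orbit, gravity supplies the centripetal force, so v = √(GM / r).
v = √(2.666e+20 / 3.451e+10) m/s ≈ 8.789e+04 m/s = 87.89 km/s.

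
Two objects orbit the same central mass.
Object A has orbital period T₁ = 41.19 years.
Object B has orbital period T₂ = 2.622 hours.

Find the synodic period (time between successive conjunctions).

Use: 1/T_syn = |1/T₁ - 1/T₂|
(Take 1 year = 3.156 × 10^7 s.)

Convert to SI: T₁ = 41.19 years = 1.29996e+09 s; T₂ = 2.622 hours = 9439.2 s.
T_syn = |T₁ · T₂ / (T₁ − T₂)|.
T_syn = |1.29996e+09 · 9439.2 / (1.29996e+09 − 9439.2)| s ≈ 9439 s = 2.622 hours.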